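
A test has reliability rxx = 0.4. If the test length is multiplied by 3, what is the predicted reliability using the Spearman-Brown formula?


r_new = (n * rxx) / (1 + (n-1) * rxx)
r_new = (3 * 0.4) / (1 + 2 * 0.4)
r_new = 1.2 / 1.8
r_new = 0.6667

0.6667


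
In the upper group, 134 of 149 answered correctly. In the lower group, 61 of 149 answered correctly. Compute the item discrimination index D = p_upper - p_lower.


p_upper = 134/149 = 0.8993
p_lower = 61/149 = 0.4094
D = 0.8993 - 0.4094 = 0.4899

0.4899


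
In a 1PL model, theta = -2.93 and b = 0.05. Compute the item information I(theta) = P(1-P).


P = 1/(1+exp(-(-2.93-0.05))) = 0.0483
I = P*(1-P) = 0.0483 * 0.9517
I = 0.046

0.046


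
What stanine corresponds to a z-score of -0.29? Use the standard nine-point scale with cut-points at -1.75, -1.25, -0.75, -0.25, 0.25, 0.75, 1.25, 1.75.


Stanine boundaries: [-1.75, -1.25, -0.75, -0.25, 0.25, 0.75, 1.25, 1.75]
z = -0.29
Check each boundary:
  z >= -1.75 -> could be stanine 2
  z >= -1.25 -> could be stanine 3
  z >= -0.75 -> could be stanine 4
  z < -0.25
  z < 0.25
  z < 0.75
  z < 1.25
  z < 1.75
Highest qualifying boundary gives stanine = 4

4


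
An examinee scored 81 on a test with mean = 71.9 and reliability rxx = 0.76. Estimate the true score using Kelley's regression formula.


T_est = rxx * X + (1 - rxx) * mean
T_est = 0.76 * 81 + 0.24 * 71.9
T_est = 61.56 + 17.256
T_est = 78.816

78.816


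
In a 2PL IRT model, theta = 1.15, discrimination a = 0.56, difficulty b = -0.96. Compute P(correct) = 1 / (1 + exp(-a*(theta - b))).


a*(theta - b) = 0.56 * (1.15 - -0.96) = 1.1816
exp(-1.1816) = 0.3068
P = 1 / (1 + 0.3068)
P = 0.7652

0.7652


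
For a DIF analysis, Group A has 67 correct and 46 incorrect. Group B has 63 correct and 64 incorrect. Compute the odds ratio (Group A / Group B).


Odds_A = 67/46 = 1.4565
Odds_B = 63/64 = 0.9844
OR = Odds_A / Odds_B = 1.4565 / 0.9844
Exactly, OR = (67 * 64) / (46 * 63) = 4288 / 2898
OR = 1.4796

1.4796


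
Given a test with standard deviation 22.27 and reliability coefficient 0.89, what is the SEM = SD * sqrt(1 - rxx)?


SEM = SD * sqrt(1 - rxx)
SEM = 22.27 * sqrt(1 - 0.89)
SEM = 22.27 * sqrt(0.11) = 22.27 * 0.331662
SEM = 7.3861

7.3861


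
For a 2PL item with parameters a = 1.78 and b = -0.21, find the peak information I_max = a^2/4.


For 2PL, max info at theta = b = -0.21
I_max = a^2 / 4 = 1.78^2 / 4
= 3.1684 / 4
I_max = 0.7921

0.7921


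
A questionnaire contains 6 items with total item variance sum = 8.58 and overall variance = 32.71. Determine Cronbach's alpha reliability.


alpha = (k/(k-1)) * (1 - sum(si^2)/s_total^2)
= (6/5) * (1 - 8.58/32.71)
alpha = 0.8852

0.8852


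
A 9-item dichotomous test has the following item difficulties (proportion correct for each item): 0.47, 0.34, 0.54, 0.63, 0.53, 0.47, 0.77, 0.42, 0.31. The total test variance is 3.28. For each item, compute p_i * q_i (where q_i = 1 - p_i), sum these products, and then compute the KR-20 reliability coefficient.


For each item, compute p_i * q_i:
  Item 1: 0.47 * 0.53 = 0.2491
  Item 2: 0.34 * 0.66 = 0.2244
  Item 3: 0.54 * 0.46 = 0.2484
  Item 4: 0.63 * 0.37 = 0.2331
  Item 5: 0.53 * 0.47 = 0.2491
  Item 6: 0.47 * 0.53 = 0.2491
  Item 7: 0.77 * 0.23 = 0.1771
  Item 8: 0.42 * 0.58 = 0.2436
  Item 9: 0.31 * 0.69 = 0.2139
Sum(p_i * q_i) = 0.2491 + 0.2244 + 0.2484 + 0.2331 + 0.2491 + 0.2491 + 0.1771 + 0.2436 + 0.2139 = 2.0878
KR-20 = (k/(k-1)) * (1 - Sum(p_i*q_i) / Var_total)
= (9/8) * (1 - 2.0878/3.28)
= 1.125 * 0.3635
KR-20 = 0.4089

0.4089


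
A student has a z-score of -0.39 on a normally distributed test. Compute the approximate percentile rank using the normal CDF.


CDF(z) = 0.5 * (1 + erf(z/sqrt(2)))
erf(-0.2758) = -0.3035
CDF = 0.3483
Percentile rank = 0.3483 * 100 = 34.83

34.83


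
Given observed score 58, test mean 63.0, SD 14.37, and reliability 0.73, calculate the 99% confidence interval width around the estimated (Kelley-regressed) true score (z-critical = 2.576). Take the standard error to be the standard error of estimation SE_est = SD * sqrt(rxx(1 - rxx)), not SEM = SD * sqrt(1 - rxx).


True score estimate = 0.73*58 + 0.27*63.0 = 59.35
SE_est = SD * sqrt(rxx * (1 - rxx)) = 14.37 * sqrt(0.73 * 0.27) = 14.37 * sqrt(0.1971) = 6.379697
CI = T_est +/- z * SE_est, so width = 2 * z * SE_est = 2 * 2.576 * 6.379697
Width = 32.8682

32.8682


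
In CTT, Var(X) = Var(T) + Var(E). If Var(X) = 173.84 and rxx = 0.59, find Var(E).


var_true = rxx * var_obs = 0.59 * 173.84 = 102.5656
var_error = var_obs - var_true
var_error = 173.84 - 102.5656
var_error = 71.2744

71.2744


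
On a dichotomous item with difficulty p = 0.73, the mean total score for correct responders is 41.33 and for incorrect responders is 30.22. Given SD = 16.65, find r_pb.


q = 1 - p = 0.27
rpb = ((M1 - M0) / SD) * sqrt(p * q)
rpb = ((41.33 - 30.22) / 16.65) * sqrt(0.73 * 0.27)
rpb = 0.2962

0.2962


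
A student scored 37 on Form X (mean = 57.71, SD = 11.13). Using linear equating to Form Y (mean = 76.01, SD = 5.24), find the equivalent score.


slope = SD_Y / SD_X = 5.24 / 11.13 ~ 0.4708
intercept = mean_Y - slope * mean_X = 76.01 - (5.24 / 11.13) * 57.71 ~ 48.8402
Y = slope * X + intercept. To avoid rounding drift from the rounded slope/intercept, evaluate the equivalent form Y = mean_Y + SD_Y * (X - mean_X) / SD_X at full precision:
Y = 76.01 + 5.24 * (37 - 57.71) / 11.13
Y = 76.01 - 5.24 * 20.71 / 11.13
Y = 76.01 - 108.5204 / 11.13
Y = 76.01 - 9.7503
Y = 66.2597

66.2597


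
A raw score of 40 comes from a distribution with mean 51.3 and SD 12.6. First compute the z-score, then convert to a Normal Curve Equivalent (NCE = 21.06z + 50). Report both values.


z = (X - mean) / SD = (40 - 51.3) / 12.6
z = -11.3 / 12.6
z = -0.8968
NCE = NCE = 21.06z + 50
Carry z at full precision (z = -11.3 / 12.6) into the conversion:
NCE = 21.06 * (-11.3 / 12.6) + 50 = -237.978 / 12.6 + 50
NCE = -18.8871 + 50
NCE = 31.1129

31.1129


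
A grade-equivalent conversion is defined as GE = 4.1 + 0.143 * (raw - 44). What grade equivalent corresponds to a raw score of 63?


raw - median = 63 - 44 = 19
slope * diff = 0.143 * 19 = 2.717
GE = 4.1 + 2.717
GE = 6.817

6.817


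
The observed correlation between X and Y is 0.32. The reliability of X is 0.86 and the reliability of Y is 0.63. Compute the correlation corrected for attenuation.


r_corrected = rxy / sqrt(rxx * ryy)
= 0.32 / sqrt(0.86 * 0.63)
= 0.32 / sqrt(0.5418)
= 0.32 / 0.736071
r_corrected = 0.4347

0.4347


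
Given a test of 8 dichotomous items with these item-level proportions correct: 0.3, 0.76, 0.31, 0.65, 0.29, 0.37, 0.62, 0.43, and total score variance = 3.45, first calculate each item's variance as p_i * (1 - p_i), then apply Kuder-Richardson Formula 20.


For each item, compute p_i * q_i:
  Item 1: 0.3 * 0.7 = 0.21
  Item 2: 0.76 * 0.24 = 0.1824
  Item 3: 0.31 * 0.69 = 0.2139
  Item 4: 0.65 * 0.35 = 0.2275
  Item 5: 0.29 * 0.71 = 0.2059
  Item 6: 0.37 * 0.63 = 0.2331
  Item 7: 0.62 * 0.38 = 0.2356
  Item 8: 0.43 * 0.57 = 0.2451
Sum(p_i * q_i) = 0.21 + 0.1824 + 0.2139 + 0.2275 + 0.2059 + 0.2331 + 0.2356 + 0.2451 = 1.7535
KR-20 = (k/(k-1)) * (1 - Sum(p_i*q_i) / Var_total)
= (8/7) * (1 - 1.7535/3.45)
= 1.1429 * 0.4917
KR-20 = 0.562

0.562


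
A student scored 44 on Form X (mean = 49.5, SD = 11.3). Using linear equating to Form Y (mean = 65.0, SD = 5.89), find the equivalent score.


slope = SD_Y / SD_X = 5.89 / 11.3 ~ 0.5212
intercept = mean_Y - slope * mean_X = 65.0 - (5.89 / 11.3) * 49.5 ~ 39.1987
Y = slope * X + intercept. To avoid rounding drift from the rounded slope/intercept, evaluate the equivalent form Y = mean_Y + SD_Y * (X - mean_X) / SD_X at full precision:
Y = 65.0 + 5.89 * (44 - 49.5) / 11.3
Y = 65.0 - 5.89 * 5.5 / 11.3
Y = 65.0 - 32.395 / 11.3
Y = 65.0 - 2.8668
Y = 62.1332

62.1332


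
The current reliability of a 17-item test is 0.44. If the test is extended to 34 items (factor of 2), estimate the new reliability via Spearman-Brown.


r_new = (n * rxx) / (1 + (n-1) * rxx)
r_new = (2 * 0.44) / (1 + 1 * 0.44)
r_new = 0.88 / 1.44
r_new = 0.6111

0.6111


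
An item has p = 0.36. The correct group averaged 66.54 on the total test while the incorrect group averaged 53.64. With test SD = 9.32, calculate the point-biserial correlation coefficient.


q = 1 - p = 0.64
rpb = ((M1 - M0) / SD) * sqrt(p * q)
rpb = ((66.54 - 53.64) / 9.32) * sqrt(0.36 * 0.64)
rpb = 0.6644

0.6644


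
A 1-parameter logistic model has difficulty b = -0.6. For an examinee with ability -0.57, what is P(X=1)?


theta - b = -0.57 - -0.6 = 0.03
exp(-(theta - b)) = exp(-0.03) = 0.9704
P = 1 / (1 + 0.9704)
P = 0.5075

0.5075


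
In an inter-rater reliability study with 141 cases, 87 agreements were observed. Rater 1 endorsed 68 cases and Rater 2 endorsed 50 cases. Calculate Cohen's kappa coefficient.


P_o = 87/141 = 0.617021
P_e = (68*50 + 73*91) / 19881 = 0.505156
kappa = (P_o - P_e) / (1 - P_e)
kappa = (0.617021 - 0.505156) / (1 - 0.505156)
kappa = 0.2261

0.2261


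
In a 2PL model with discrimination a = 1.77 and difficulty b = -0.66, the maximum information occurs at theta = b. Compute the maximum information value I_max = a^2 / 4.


For 2PL, max info at theta = b = -0.66
I_max = a^2 / 4 = 1.77^2 / 4
= 3.1329 / 4
I_max = 0.7832

0.7832


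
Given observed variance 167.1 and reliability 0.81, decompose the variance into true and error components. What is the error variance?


var_true = rxx * var_obs = 0.81 * 167.1 = 135.351
var_error = var_obs - var_true
var_error = 167.1 - 135.351
var_error = 31.749

31.749


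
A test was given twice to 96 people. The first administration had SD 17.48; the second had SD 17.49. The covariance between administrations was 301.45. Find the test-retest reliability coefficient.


r = cov(X,Y) / (SD_X * SD_Y)
r = 301.45 / (17.48 * 17.49)
r = 301.45 / 305.7252
r = 0.986

0.986


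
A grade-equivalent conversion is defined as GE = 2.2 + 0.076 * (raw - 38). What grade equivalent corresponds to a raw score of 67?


raw - median = 67 - 38 = 29
slope * diff = 0.076 * 29 = 2.204
GE = 2.2 + 2.204
GE = 4.404

4.404


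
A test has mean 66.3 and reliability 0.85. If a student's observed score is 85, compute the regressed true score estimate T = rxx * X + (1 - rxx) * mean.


T_est = rxx * X + (1 - rxx) * mean
T_est = 0.85 * 85 + 0.15 * 66.3
T_est = 72.25 + 9.945
T_est = 82.195

82.195


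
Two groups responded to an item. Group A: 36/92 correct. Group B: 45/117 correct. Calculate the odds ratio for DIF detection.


Odds_A = 36/56 = 0.6429
Odds_B = 45/72 = 0.625
OR = Odds_A / Odds_B = 0.6429 / 0.625
Exactly, OR = (36 * 72) / (56 * 45) = 2592 / 2520
OR = 1.0286

1.0286


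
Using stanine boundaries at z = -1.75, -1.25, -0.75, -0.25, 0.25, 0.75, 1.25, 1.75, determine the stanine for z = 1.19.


Stanine boundaries: [-1.75, -1.25, -0.75, -0.25, 0.25, 0.75, 1.25, 1.75]
z = 1.19
Check each boundary:
  z >= -1.75 -> could be stanine 2
  z >= -1.25 -> could be stanine 3
  z >= -0.75 -> could be stanine 4
  z >= -0.25 -> could be stanine 5
  z >= 0.25 -> could be stanine 6
  z >= 0.75 -> could be stanine 7
  z < 1.25
  z < 1.75
Highest qualifying boundary gives stanine = 7

7


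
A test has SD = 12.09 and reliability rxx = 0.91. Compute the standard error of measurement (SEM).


SEM = SD * sqrt(1 - rxx)
SEM = 12.09 * sqrt(1 - 0.91)
SEM = 12.09 * sqrt(0.09) = 12.09 * 0.3
SEM = 3.627

3.627


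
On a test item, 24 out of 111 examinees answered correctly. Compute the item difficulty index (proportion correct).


Item difficulty p = number correct / total examinees
p = 24 / 111
p = 0.2162

0.2162


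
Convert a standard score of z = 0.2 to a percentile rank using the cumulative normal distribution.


CDF(z) = 0.5 * (1 + erf(z/sqrt(2)))
erf(0.1414) = 0.1585
CDF = 0.5793
Percentile rank = 0.5793 * 100 = 57.93

57.93


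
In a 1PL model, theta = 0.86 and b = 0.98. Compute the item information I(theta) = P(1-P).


P = 1/(1+exp(-(0.86-0.98))) = 0.47
I = P*(1-P) = 0.47 * 0.53
I = 0.2491

0.2491


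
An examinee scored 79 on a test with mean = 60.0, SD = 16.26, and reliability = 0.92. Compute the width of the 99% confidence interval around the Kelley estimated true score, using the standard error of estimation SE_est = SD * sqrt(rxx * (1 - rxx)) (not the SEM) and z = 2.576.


True score estimate = 0.92*79 + 0.08*60.0 = 77.48
SE_est = SD * sqrt(rxx * (1 - rxx)) = 16.26 * sqrt(0.92 * 0.08) = 16.26 * sqrt(0.0736) = 4.411227
CI = T_est +/- z * SE_est, so width = 2 * z * SE_est = 2 * 2.576 * 4.411227
Width = 22.7266

22.7266


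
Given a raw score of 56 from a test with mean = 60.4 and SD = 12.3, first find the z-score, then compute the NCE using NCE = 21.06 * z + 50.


z = (X - mean) / SD = (56 - 60.4) / 12.3
z = -4.4 / 12.3
z = -0.3577
NCE = NCE = 21.06z + 50
Carry z at full precision (z = -4.4 / 12.3) into the conversion:
NCE = 21.06 * (-4.4 / 12.3) + 50 = -92.664 / 12.3 + 50
NCE = -7.5337 + 50
NCE = 42.4663

42.4663


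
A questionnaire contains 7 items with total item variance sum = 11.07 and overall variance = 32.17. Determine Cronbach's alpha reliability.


alpha = (k/(k-1)) * (1 - sum(si^2)/s_total^2)
= (7/6) * (1 - 11.07/32.17)
alpha = 0.7652

0.7652


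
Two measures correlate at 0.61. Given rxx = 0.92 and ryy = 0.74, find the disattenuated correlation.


r_corrected = rxy / sqrt(rxx * ryy)
= 0.61 / sqrt(0.92 * 0.74)
= 0.61 / sqrt(0.6808)
= 0.61 / 0.825106
r_corrected = 0.7393

0.7393


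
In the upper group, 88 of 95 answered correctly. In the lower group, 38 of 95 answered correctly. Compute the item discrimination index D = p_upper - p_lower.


p_upper = 88/95 = 0.9263
p_lower = 38/95 = 0.4
D = 0.9263 - 0.4 = 0.5263

0.5263


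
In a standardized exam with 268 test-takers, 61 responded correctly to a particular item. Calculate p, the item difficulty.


Item difficulty p = number correct / total examinees
p = 61 / 268
p = 0.2276

0.2276


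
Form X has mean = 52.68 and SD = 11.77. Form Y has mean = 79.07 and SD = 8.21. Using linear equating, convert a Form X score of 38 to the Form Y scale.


slope = SD_Y / SD_X = 8.21 / 11.77 ~ 0.6975
intercept = mean_Y - slope * mean_X = 79.07 - (8.21 / 11.77) * 52.68 ~ 42.3238
Y = slope * X + intercept. To avoid rounding drift from the rounded slope/intercept, evaluate the equivalent form Y = mean_Y + SD_Y * (X - mean_X) / SD_X at full precision:
Y = 79.07 + 8.21 * (38 - 52.68) / 11.77
Y = 79.07 - 8.21 * 14.68 / 11.77
Y = 79.07 - 120.5228 / 11.77
Y = 79.07 - 10.2398
Y = 68.8302

68.8302


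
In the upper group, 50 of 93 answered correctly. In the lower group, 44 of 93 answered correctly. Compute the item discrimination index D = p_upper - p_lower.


p_upper = 50/93 = 0.5376
p_lower = 44/93 = 0.4731
D = 0.5376 - 0.4731 = 0.0645

0.0645


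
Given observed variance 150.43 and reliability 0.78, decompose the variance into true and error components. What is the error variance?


var_true = rxx * var_obs = 0.78 * 150.43 = 117.3354
var_error = var_obs - var_true
var_error = 150.43 - 117.3354
var_error = 33.0946

33.0946


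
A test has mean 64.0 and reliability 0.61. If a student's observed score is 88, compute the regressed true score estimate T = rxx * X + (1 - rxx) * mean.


T_est = rxx * X + (1 - rxx) * mean
T_est = 0.61 * 88 + 0.39 * 64.0
T_est = 53.68 + 24.96
T_est = 78.64

78.64


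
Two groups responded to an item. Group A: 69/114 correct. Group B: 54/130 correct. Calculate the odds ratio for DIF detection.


Odds_A = 69/45 = 1.5333
Odds_B = 54/76 = 0.7105
OR = Odds_A / Odds_B = 1.5333 / 0.7105
Exactly, OR = (69 * 76) / (45 * 54) = 5244 / 2430
OR = 2.158

2.158


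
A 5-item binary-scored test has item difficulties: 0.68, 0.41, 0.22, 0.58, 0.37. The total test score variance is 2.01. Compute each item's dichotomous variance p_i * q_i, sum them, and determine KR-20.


For each item, compute p_i * q_i:
  Item 1: 0.68 * 0.32 = 0.2176
  Item 2: 0.41 * 0.59 = 0.2419
  Item 3: 0.22 * 0.78 = 0.1716
  Item 4: 0.58 * 0.42 = 0.2436
  Item 5: 0.37 * 0.63 = 0.2331
Sum(p_i * q_i) = 0.2176 + 0.2419 + 0.1716 + 0.2436 + 0.2331 = 1.1078
KR-20 = (k/(k-1)) * (1 - Sum(p_i*q_i) / Var_total)
= (5/4) * (1 - 1.1078/2.01)
= 1.25 * 0.4489
KR-20 = 0.5611

0.5611


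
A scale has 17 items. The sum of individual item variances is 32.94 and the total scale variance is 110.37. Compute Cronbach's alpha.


alpha = (k/(k-1)) * (1 - sum(si^2)/s_total^2)
= (17/16) * (1 - 32.94/110.37)
alpha = 0.7454

0.7454


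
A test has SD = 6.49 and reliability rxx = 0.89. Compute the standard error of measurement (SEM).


SEM = SD * sqrt(1 - rxx)
SEM = 6.49 * sqrt(1 - 0.89)
SEM = 6.49 * sqrt(0.11) = 6.49 * 0.331662
SEM = 2.1525

2.1525


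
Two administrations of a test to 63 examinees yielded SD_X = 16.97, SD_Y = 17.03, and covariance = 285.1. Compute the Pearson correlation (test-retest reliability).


r = cov(X,Y) / (SD_X * SD_Y)
r = 285.1 / (16.97 * 17.03)
r = 285.1 / 288.9991
r = 0.9865

0.9865


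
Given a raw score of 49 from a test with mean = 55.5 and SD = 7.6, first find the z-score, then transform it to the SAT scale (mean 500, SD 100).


z = (X - mean) / SD = (49 - 55.5) / 7.6
z = -6.5 / 7.6
z = -0.8553
SAT-scale = SAT = 500 + 100z
Carry z at full precision (z = -6.5 / 7.6) into the conversion:
SAT-scale = 500 + 100 * (-6.5 / 7.6) = 500 + -650 / 7.6
SAT-scale = 500 + -85.5263
SAT-scale = 414.4737

414.4737


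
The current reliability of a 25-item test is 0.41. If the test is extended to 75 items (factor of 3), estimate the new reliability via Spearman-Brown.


r_new = (n * rxx) / (1 + (n-1) * rxx)
r_new = (3 * 0.41) / (1 + 2 * 0.41)
r_new = 1.23 / 1.82
r_new = 0.6758

0.6758


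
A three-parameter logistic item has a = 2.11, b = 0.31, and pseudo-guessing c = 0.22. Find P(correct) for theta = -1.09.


logit = 2.11*(-1.09 - 0.31) = -2.954
P* = 1/(1 + exp(--2.954)) = 0.0495
P = 0.22 + (1 - 0.22) * 0.0495
P = 0.2586

0.2586


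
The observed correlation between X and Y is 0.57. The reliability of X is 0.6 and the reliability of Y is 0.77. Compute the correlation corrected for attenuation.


r_corrected = rxy / sqrt(rxx * ryy)
= 0.57 / sqrt(0.6 * 0.77)
= 0.57 / sqrt(0.462)
= 0.57 / 0.679706
r_corrected = 0.8386

0.8386


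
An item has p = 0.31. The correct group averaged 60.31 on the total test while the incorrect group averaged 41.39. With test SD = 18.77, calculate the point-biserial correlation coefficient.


q = 1 - p = 0.69
rpb = ((M1 - M0) / SD) * sqrt(p * q)
rpb = ((60.31 - 41.39) / 18.77) * sqrt(0.31 * 0.69)
rpb = 0.4662

0.4662


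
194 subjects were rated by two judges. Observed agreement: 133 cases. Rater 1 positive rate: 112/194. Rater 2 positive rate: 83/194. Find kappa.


P_o = 133/194 = 0.685567
P_e = (112*83 + 82*111) / 37636 = 0.48884
kappa = (P_o - P_e) / (1 - P_e)
kappa = (0.685567 - 0.48884) / (1 - 0.48884)
kappa = 0.3849

0.3849


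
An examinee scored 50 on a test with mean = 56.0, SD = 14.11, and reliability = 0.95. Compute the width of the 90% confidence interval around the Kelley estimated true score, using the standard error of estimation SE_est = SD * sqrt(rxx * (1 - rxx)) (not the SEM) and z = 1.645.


True score estimate = 0.95*50 + 0.05*56.0 = 50.3
SE_est = SD * sqrt(rxx * (1 - rxx)) = 14.11 * sqrt(0.95 * 0.05) = 14.11 * sqrt(0.0475) = 3.075203
CI = T_est +/- z * SE_est, so width = 2 * z * SE_est = 2 * 1.645 * 3.075203
Width = 10.1174

10.1174


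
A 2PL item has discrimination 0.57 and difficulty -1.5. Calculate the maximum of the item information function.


For 2PL, max info at theta = b = -1.5
I_max = a^2 / 4 = 0.57^2 / 4
= 0.3249 / 4
I_max = 0.0812

0.0812


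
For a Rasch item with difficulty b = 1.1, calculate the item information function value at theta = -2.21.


P = 1/(1+exp(-(-2.21-1.1))) = 0.0352
I = P*(1-P) = 0.0352 * 0.9648
I = 0.034

0.034


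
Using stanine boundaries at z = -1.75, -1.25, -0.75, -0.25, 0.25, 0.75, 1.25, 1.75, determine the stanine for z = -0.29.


Stanine boundaries: [-1.75, -1.25, -0.75, -0.25, 0.25, 0.75, 1.25, 1.75]
z = -0.29
Check each boundary:
  z >= -1.75 -> could be stanine 2
  z >= -1.25 -> could be stanine 3
  z >= -0.75 -> could be stanine 4
  z < -0.25
  z < 0.25
  z < 0.75
  z < 1.25
  z < 1.75
Highest qualifying boundary gives stanine = 4

4


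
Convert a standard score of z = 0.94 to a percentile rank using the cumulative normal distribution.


CDF(z) = 0.5 * (1 + erf(z/sqrt(2)))
erf(0.6647) = 0.6528
CDF = 0.8264
Percentile rank = 0.8264 * 100 = 82.64

82.64


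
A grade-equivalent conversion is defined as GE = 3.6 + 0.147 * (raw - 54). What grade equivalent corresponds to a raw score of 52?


raw - median = 52 - 54 = -2
slope * diff = 0.147 * -2 = -0.294
GE = 3.6 + -0.294
GE = 3.306

3.306


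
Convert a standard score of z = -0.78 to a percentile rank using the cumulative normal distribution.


CDF(z) = 0.5 * (1 + erf(z/sqrt(2)))
erf(-0.5515) = -0.5646
CDF = 0.2177
Percentile rank = 0.2177 * 100 = 21.77

21.77


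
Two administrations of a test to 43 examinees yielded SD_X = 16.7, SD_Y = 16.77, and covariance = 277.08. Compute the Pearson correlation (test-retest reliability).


r = cov(X,Y) / (SD_X * SD_Y)
r = 277.08 / (16.7 * 16.77)
r = 277.08 / 280.059
r = 0.9894

0.9894


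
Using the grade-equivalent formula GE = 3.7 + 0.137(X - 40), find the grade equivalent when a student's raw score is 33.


raw - median = 33 - 40 = -7
slope * diff = 0.137 * -7 = -0.959
GE = 3.7 + -0.959
GE = 2.741

2.741


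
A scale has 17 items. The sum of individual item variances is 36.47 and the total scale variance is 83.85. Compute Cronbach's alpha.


alpha = (k/(k-1)) * (1 - sum(si^2)/s_total^2)
= (17/16) * (1 - 36.47/83.85)
alpha = 0.6004

0.6004


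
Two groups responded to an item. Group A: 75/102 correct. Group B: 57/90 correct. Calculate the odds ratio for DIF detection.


Odds_A = 75/27 = 2.7778
Odds_B = 57/33 = 1.7273
OR = Odds_A / Odds_B = 2.7778 / 1.7273
Exactly, OR = (75 * 33) / (27 * 57) = 2475 / 1539
OR = 1.6082

1.6082


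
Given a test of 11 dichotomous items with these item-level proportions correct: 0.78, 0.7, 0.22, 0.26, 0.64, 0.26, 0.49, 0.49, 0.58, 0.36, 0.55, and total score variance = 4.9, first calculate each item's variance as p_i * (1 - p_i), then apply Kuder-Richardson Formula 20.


For each item, compute p_i * q_i:
  Item 1: 0.78 * 0.22 = 0.1716
  Item 2: 0.7 * 0.3 = 0.21
  Item 3: 0.22 * 0.78 = 0.1716
  Item 4: 0.26 * 0.74 = 0.1924
  Item 5: 0.64 * 0.36 = 0.2304
  Item 6: 0.26 * 0.74 = 0.1924
  Item 7: 0.49 * 0.51 = 0.2499
  Item 8: 0.49 * 0.51 = 0.2499
  Item 9: 0.58 * 0.42 = 0.2436
  Item 10: 0.36 * 0.64 = 0.2304
  Item 11: 0.55 * 0.45 = 0.2475
Sum(p_i * q_i) = 0.1716 + 0.21 + 0.1716 + 0.1924 + 0.2304 + 0.1924 + 0.2499 + 0.2499 + 0.2436 + 0.2304 + 0.2475 = 2.3897
KR-20 = (k/(k-1)) * (1 - Sum(p_i*q_i) / Var_total)
= (11/10) * (1 - 2.3897/4.9)
= 1.1 * 0.5123
KR-20 = 0.5635

0.5635


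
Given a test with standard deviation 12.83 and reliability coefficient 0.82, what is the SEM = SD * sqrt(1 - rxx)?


SEM = SD * sqrt(1 - rxx)
SEM = 12.83 * sqrt(1 - 0.82)
SEM = 12.83 * sqrt(0.18) = 12.83 * 0.424264
SEM = 5.4433

5.4433


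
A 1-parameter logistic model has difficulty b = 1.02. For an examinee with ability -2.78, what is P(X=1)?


theta - b = -2.78 - 1.02 = -3.8
exp(-(theta - b)) = exp(3.8) = 44.7012
P = 1 / (1 + 44.7012)
P = 0.0219

0.0219


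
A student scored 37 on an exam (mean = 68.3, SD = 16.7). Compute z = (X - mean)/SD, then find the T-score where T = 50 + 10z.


z = (X - mean) / SD = (37 - 68.3) / 16.7
z = -31.3 / 16.7
z = -1.8743
T-score = T = 50 + 10z
Carry z at full precision (z = -31.3 / 16.7) into the conversion:
T-score = 50 + 10 * (-31.3 / 16.7) = 50 + -313 / 16.7
T-score = 50 + -18.7425
T-score = 31.2575

31.2575


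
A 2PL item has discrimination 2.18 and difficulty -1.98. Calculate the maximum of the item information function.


For 2PL, max info at theta = b = -1.98
I_max = a^2 / 4 = 2.18^2 / 4
= 4.7524 / 4
I_max = 1.1881

1.1881


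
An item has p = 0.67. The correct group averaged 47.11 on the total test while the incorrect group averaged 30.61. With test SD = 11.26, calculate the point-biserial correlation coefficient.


q = 1 - p = 0.33
rpb = ((M1 - M0) / SD) * sqrt(p * q)
rpb = ((47.11 - 30.61) / 11.26) * sqrt(0.67 * 0.33)
rpb = 0.689

0.689


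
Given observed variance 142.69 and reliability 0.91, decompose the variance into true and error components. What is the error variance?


var_true = rxx * var_obs = 0.91 * 142.69 = 129.8479
var_error = var_obs - var_true
var_error = 142.69 - 129.8479
var_error = 12.8421

12.8421


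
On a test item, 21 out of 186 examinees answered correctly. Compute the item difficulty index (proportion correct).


Item difficulty p = number correct / total examinees
p = 21 / 186
p = 0.1129

0.1129


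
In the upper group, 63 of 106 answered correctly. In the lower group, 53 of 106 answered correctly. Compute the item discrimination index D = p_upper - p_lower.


p_upper = 63/106 = 0.5943
p_lower = 53/106 = 0.5
D = 0.5943 - 0.5 = 0.0943

0.0943


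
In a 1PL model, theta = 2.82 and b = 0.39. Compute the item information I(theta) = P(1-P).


P = 1/(1+exp(-(2.82-0.39))) = 0.9191
I = P*(1-P) = 0.9191 * 0.0809
I = 0.0744

0.0744


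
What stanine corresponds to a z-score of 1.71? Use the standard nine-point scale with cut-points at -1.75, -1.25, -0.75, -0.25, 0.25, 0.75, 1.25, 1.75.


Stanine boundaries: [-1.75, -1.25, -0.75, -0.25, 0.25, 0.75, 1.25, 1.75]
z = 1.71
Check each boundary:
  z >= -1.75 -> could be stanine 2
  z >= -1.25 -> could be stanine 3
  z >= -0.75 -> could be stanine 4
  z >= -0.25 -> could be stanine 5
  z >= 0.25 -> could be stanine 6
  z >= 0.75 -> could be stanine 7
  z >= 1.25 -> could be stanine 8
  z < 1.75
Highest qualifying boundary gives stanine = 8

8


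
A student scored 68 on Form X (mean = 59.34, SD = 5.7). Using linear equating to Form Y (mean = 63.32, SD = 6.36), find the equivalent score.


slope = SD_Y / SD_X = 6.36 / 5.7 ~ 1.1158
intercept = mean_Y - slope * mean_X = 63.32 - (6.36 / 5.7) * 59.34 ~ -2.8909
Y = slope * X + intercept. To avoid rounding drift from the rounded slope/intercept, evaluate the equivalent form Y = mean_Y + SD_Y * (X - mean_X) / SD_X at full precision:
Y = 63.32 + 6.36 * (68 - 59.34) / 5.7
Y = 63.32 + 6.36 * 8.66 / 5.7
Y = 63.32 + 55.0776 / 5.7
Y = 63.32 + 9.6627
Y = 72.9827

72.9827


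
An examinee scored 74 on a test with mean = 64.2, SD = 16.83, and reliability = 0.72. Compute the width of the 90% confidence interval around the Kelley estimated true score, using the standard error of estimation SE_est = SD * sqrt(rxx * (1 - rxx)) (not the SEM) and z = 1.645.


True score estimate = 0.72*74 + 0.28*64.2 = 71.256
SE_est = SD * sqrt(rxx * (1 - rxx)) = 16.83 * sqrt(0.72 * 0.28) = 16.83 * sqrt(0.2016) = 7.556651
CI = T_est +/- z * SE_est, so width = 2 * z * SE_est = 2 * 1.645 * 7.556651
Width = 24.8614

24.8614


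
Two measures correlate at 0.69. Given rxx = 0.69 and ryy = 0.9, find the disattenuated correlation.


r_corrected = rxy / sqrt(rxx * ryy)
= 0.69 / sqrt(0.69 * 0.9)
= 0.69 / sqrt(0.621)
= 0.69 / 0.788036
r_corrected = 0.8756

0.8756


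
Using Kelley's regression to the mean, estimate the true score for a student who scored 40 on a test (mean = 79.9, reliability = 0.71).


T_est = rxx * X + (1 - rxx) * mean
T_est = 0.71 * 40 + 0.29 * 79.9
T_est = 28.4 + 23.171
T_est = 51.571

51.571


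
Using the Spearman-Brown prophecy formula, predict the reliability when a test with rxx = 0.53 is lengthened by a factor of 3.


r_new = (n * rxx) / (1 + (n-1) * rxx)
r_new = (3 * 0.53) / (1 + 2 * 0.53)
r_new = 1.59 / 2.06
r_new = 0.7718

0.7718


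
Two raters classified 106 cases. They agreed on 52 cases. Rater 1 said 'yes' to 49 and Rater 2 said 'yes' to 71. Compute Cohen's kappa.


P_o = 52/106 = 0.490566
P_e = (49*71 + 57*35) / 11236 = 0.487184
kappa = (P_o - P_e) / (1 - P_e)
kappa = (0.490566 - 0.487184) / (1 - 0.487184)
kappa = 0.0066

0.0066


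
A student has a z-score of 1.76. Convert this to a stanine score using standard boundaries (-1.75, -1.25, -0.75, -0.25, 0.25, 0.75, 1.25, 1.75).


Stanine boundaries: [-1.75, -1.25, -0.75, -0.25, 0.25, 0.75, 1.25, 1.75]
z = 1.76
Check each boundary:
  z >= -1.75 -> could be stanine 2
  z >= -1.25 -> could be stanine 3
  z >= -0.75 -> could be stanine 4
  z >= -0.25 -> could be stanine 5
  z >= 0.25 -> could be stanine 6
  z >= 0.75 -> could be stanine 7
  z >= 1.25 -> could be stanine 8
  z >= 1.75 -> could be stanine 9
Highest qualifying boundary gives stanine = 9

9


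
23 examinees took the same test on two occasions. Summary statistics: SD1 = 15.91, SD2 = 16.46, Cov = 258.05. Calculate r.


r = cov(X,Y) / (SD_X * SD_Y)
r = 258.05 / (15.91 * 16.46)
r = 258.05 / 261.8786
r = 0.9854

0.9854


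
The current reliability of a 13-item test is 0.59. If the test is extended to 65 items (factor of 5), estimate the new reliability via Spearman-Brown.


r_new = (n * rxx) / (1 + (n-1) * rxx)
r_new = (5 * 0.59) / (1 + 4 * 0.59)
r_new = 2.95 / 3.36
r_new = 0.878

0.878


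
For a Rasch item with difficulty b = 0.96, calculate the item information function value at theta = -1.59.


P = 1/(1+exp(-(-1.59-0.96))) = 0.0724
I = P*(1-P) = 0.0724 * 0.9276
I = 0.0672

0.0672


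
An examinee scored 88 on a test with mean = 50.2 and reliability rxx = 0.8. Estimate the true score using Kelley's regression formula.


T_est = rxx * X + (1 - rxx) * mean
T_est = 0.8 * 88 + 0.2 * 50.2
T_est = 70.4 + 10.04
T_est = 80.44

80.44


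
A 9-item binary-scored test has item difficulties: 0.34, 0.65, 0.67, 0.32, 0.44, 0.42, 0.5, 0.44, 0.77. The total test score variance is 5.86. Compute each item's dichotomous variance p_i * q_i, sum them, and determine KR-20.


For each item, compute p_i * q_i:
  Item 1: 0.34 * 0.66 = 0.2244
  Item 2: 0.65 * 0.35 = 0.2275
  Item 3: 0.67 * 0.33 = 0.2211
  Item 4: 0.32 * 0.68 = 0.2176
  Item 5: 0.44 * 0.56 = 0.2464
  Item 6: 0.42 * 0.58 = 0.2436
  Item 7: 0.5 * 0.5 = 0.25
  Item 8: 0.44 * 0.56 = 0.2464
  Item 9: 0.77 * 0.23 = 0.1771
Sum(p_i * q_i) = 0.2244 + 0.2275 + 0.2211 + 0.2176 + 0.2464 + 0.2436 + 0.25 + 0.2464 + 0.1771 = 2.0541
KR-20 = (k/(k-1)) * (1 - Sum(p_i*q_i) / Var_total)
= (9/8) * (1 - 2.0541/5.86)
= 1.125 * 0.6495
KR-20 = 0.7307

0.7307


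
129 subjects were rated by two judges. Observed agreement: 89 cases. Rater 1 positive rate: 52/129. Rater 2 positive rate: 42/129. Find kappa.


P_o = 89/129 = 0.689922
P_e = (52*42 + 77*87) / 16641 = 0.533802
kappa = (P_o - P_e) / (1 - P_e)
kappa = (0.689922 - 0.533802) / (1 - 0.533802)
kappa = 0.3349

0.3349


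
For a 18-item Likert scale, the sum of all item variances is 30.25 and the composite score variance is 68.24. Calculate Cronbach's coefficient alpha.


alpha = (k/(k-1)) * (1 - sum(si^2)/s_total^2)
= (18/17) * (1 - 30.25/68.24)
alpha = 0.5895

0.5895


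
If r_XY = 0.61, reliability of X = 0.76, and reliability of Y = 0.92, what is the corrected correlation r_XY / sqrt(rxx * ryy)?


r_corrected = rxy / sqrt(rxx * ryy)
= 0.61 / sqrt(0.76 * 0.92)
= 0.61 / sqrt(0.6992)
= 0.61 / 0.836182
r_corrected = 0.7295

0.7295


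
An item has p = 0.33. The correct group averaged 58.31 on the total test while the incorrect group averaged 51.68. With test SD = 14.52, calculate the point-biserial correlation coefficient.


q = 1 - p = 0.67
rpb = ((M1 - M0) / SD) * sqrt(p * q)
rpb = ((58.31 - 51.68) / 14.52) * sqrt(0.33 * 0.67)
rpb = 0.2147

0.2147


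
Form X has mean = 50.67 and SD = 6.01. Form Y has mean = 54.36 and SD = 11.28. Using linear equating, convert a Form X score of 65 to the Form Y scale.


slope = SD_Y / SD_X = 11.28 / 6.01 ~ 1.8769
intercept = mean_Y - slope * mean_X = 54.36 - (11.28 / 6.01) * 50.67 ~ -40.7411
Y = slope * X + intercept. To avoid rounding drift from the rounded slope/intercept, evaluate the equivalent form Y = mean_Y + SD_Y * (X - mean_X) / SD_X at full precision:
Y = 54.36 + 11.28 * (65 - 50.67) / 6.01
Y = 54.36 + 11.28 * 14.33 / 6.01
Y = 54.36 + 161.6424 / 6.01
Y = 54.36 + 26.8956
Y = 81.2556

81.2556


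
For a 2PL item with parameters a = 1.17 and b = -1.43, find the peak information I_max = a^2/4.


For 2PL, max info at theta = b = -1.43
I_max = a^2 / 4 = 1.17^2 / 4
= 1.3689 / 4
I_max = 0.3422

0.3422


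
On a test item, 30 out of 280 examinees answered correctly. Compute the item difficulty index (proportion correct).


Item difficulty p = number correct / total examinees
p = 30 / 280
p = 0.1071

0.1071


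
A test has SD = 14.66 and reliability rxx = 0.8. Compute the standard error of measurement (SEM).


SEM = SD * sqrt(1 - rxx)
SEM = 14.66 * sqrt(1 - 0.8)
SEM = 14.66 * sqrt(0.2) = 14.66 * 0.447214
SEM = 6.5562

6.5562


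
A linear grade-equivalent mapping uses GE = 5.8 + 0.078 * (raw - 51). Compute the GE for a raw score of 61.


raw - median = 61 - 51 = 10
slope * diff = 0.078 * 10 = 0.78
GE = 5.8 + 0.78
GE = 6.58

6.58


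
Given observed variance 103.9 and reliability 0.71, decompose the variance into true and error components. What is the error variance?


var_true = rxx * var_obs = 0.71 * 103.9 = 73.769
var_error = var_obs - var_true
var_error = 103.9 - 73.769
var_error = 30.131

30.131


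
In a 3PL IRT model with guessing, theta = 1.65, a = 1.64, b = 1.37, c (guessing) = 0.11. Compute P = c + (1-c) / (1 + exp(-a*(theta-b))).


logit = 1.64*(1.65 - 1.37) = 0.4592
P* = 1/(1 + exp(-0.4592)) = 0.6128
P = 0.11 + (1 - 0.11) * 0.6128
P = 0.6554

0.6554


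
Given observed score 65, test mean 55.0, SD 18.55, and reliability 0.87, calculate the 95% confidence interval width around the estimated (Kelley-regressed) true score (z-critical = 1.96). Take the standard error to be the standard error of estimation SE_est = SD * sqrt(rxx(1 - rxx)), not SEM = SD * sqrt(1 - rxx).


True score estimate = 0.87*65 + 0.13*55.0 = 63.7
SE_est = SD * sqrt(rxx * (1 - rxx)) = 18.55 * sqrt(0.87 * 0.13) = 18.55 * sqrt(0.1131) = 6.238429
CI = T_est +/- z * SE_est, so width = 2 * z * SE_est = 2 * 1.96 * 6.238429
Width = 24.4546

24.4546


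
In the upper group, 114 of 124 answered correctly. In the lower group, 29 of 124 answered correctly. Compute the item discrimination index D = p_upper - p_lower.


p_upper = 114/124 = 0.9194
p_lower = 29/124 = 0.2339
D = 0.9194 - 0.2339 = 0.6855

0.6855


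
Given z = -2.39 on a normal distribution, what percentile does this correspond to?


CDF(z) = 0.5 * (1 + erf(z/sqrt(2)))
erf(-1.69) = -0.9832
CDF = 0.0084
Percentile rank = 0.0084 * 100 = 0.84

0.84


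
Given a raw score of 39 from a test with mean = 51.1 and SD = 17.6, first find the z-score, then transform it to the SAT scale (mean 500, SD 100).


z = (X - mean) / SD = (39 - 51.1) / 17.6
z = -12.1 / 17.6
z = -0.6875
SAT-scale = SAT = 500 + 100z
Carry z at full precision (z = -12.1 / 17.6) into the conversion:
SAT-scale = 500 + 100 * (-12.1 / 17.6) = 500 + -1210 / 17.6
SAT-scale = 500 + -68.75
SAT-scale = 431.25

431.25


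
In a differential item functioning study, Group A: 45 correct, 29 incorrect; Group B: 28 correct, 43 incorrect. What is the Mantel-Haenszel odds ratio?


Odds_A = 45/29 = 1.5517
Odds_B = 28/43 = 0.6512
OR = Odds_A / Odds_B = 1.5517 / 0.6512
Exactly, OR = (45 * 43) / (29 * 28) = 1935 / 812
OR = 2.383

2.383


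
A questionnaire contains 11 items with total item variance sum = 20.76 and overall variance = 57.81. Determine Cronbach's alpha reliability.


alpha = (k/(k-1)) * (1 - sum(si^2)/s_total^2)
= (11/10) * (1 - 20.76/57.81)
alpha = 0.705

0.705


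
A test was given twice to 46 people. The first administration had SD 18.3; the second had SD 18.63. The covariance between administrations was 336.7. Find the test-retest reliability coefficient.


r = cov(X,Y) / (SD_X * SD_Y)
r = 336.7 / (18.3 * 18.63)
r = 336.7 / 340.929
r = 0.9876

0.9876


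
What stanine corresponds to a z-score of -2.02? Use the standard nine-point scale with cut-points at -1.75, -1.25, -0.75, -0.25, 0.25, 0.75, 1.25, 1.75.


Stanine boundaries: [-1.75, -1.25, -0.75, -0.25, 0.25, 0.75, 1.25, 1.75]
z = -2.02
Check each boundary:
  z < -1.75
  z < -1.25
  z < -0.75
  z < -0.25
  z < 0.25
  z < 0.75
  z < 1.25
  z < 1.75
Highest qualifying boundary gives stanine = 1

1


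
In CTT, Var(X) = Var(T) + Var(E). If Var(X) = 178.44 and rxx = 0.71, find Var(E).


var_true = rxx * var_obs = 0.71 * 178.44 = 126.6924
var_error = var_obs - var_true
var_error = 178.44 - 126.6924
var_error = 51.7476

51.7476


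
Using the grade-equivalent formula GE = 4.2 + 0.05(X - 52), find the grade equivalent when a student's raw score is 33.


raw - median = 33 - 52 = -19
slope * diff = 0.05 * -19 = -0.95
GE = 4.2 + -0.95
GE = 3.25

3.25


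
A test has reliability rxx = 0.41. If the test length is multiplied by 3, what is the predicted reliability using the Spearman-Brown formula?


r_new = (n * rxx) / (1 + (n-1) * rxx)
r_new = (3 * 0.41) / (1 + 2 * 0.41)
r_new = 1.23 / 1.82
r_new = 0.6758

0.6758


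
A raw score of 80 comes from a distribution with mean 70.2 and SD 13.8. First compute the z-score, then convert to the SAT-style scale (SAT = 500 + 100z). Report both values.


z = (X - mean) / SD = (80 - 70.2) / 13.8
z = 9.8 / 13.8
z = 0.7101
SAT-scale = SAT = 500 + 100z
Carry z at full precision (z = 9.8 / 13.8) into the conversion:
SAT-scale = 500 + 100 * (9.8 / 13.8) = 500 + 980 / 13.8
SAT-scale = 500 + 71.0145
SAT-scale = 571.0145

571.0145


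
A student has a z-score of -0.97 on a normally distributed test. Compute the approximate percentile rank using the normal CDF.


CDF(z) = 0.5 * (1 + erf(z/sqrt(2)))
erf(-0.6859) = -0.668
CDF = 0.166
Percentile rank = 0.166 * 100 = 16.6

16.6


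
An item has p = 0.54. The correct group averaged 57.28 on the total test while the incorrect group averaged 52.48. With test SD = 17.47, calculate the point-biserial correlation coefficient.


q = 1 - p = 0.46
rpb = ((M1 - M0) / SD) * sqrt(p * q)
rpb = ((57.28 - 52.48) / 17.47) * sqrt(0.54 * 0.46)
rpb = 0.1369

0.1369


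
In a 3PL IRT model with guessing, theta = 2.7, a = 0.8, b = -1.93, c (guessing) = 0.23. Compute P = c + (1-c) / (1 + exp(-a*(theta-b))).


logit = 0.8*(2.7 - -1.93) = 3.704
P* = 1/(1 + exp(-3.704)) = 0.976
P = 0.23 + (1 - 0.23) * 0.976
P = 0.9815

0.9815


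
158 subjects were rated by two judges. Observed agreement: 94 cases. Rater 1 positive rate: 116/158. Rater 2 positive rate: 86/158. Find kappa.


P_o = 94/158 = 0.594937
P_e = (116*86 + 42*72) / 24964 = 0.52075
kappa = (P_o - P_e) / (1 - P_e)
kappa = (0.594937 - 0.52075) / (1 - 0.52075)
kappa = 0.1548

0.1548


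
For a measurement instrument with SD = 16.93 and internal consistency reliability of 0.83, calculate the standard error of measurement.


SEM = SD * sqrt(1 - rxx)
SEM = 16.93 * sqrt(1 - 0.83)
SEM = 16.93 * sqrt(0.17) = 16.93 * 0.412311
SEM = 6.9804

6.9804


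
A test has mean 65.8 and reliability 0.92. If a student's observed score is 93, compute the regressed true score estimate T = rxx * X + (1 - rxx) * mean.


T_est = rxx * X + (1 - rxx) * mean
T_est = 0.92 * 93 + 0.08 * 65.8
T_est = 85.56 + 5.264
T_est = 90.824

90.824


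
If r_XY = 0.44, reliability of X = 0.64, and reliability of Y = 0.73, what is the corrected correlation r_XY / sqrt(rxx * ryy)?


r_corrected = rxy / sqrt(rxx * ryy)
= 0.44 / sqrt(0.64 * 0.73)
= 0.44 / sqrt(0.4672)
= 0.44 / 0.68352
r_corrected = 0.6437

0.6437


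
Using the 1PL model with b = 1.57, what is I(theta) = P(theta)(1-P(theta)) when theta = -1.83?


P = 1/(1+exp(-(-1.83-1.57))) = 0.0323
I = P*(1-P) = 0.0323 * 0.9677
I = 0.0313

0.0313


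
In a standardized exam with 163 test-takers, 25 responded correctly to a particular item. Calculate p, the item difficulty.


Item difficulty p = number correct / total examinees
p = 25 / 163
p = 0.1534

0.1534
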